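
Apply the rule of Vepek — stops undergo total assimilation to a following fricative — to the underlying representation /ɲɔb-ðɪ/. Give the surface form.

[ɲɔððɪ]

/b/ is the segment targeted by the rule; it sits immediately before /ð/, so it assimilates completely and surfaces as [ð].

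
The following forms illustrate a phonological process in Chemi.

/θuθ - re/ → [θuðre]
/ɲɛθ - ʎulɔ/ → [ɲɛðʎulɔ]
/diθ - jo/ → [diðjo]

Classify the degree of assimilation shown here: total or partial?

Underlying /θ/ is realised as [ð] next to /r/; /r/ itself does not change.
/θ/ is voiceless while /r/ is voiced; the output [ð] is voiced, matching the trigger — so the feature that spreads is voicing.
Place and manner are unchanged, so the assimilation is partial, not total.
Checking the remaining alternations: /θ/ → [ð] before /ʎ/ (voiceless → voiced, matching voiced); /θ/ → [ð] before /j/ (voiceless → voiced, matching voiced) — only voicing changes, and always toward the following segment.

partial assimilation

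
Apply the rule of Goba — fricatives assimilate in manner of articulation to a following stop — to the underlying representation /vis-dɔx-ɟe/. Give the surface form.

[vitdɔkɟe]

/s/ is a voiceless alveolar fricative. The following trigger /d/ is a stop, so /s/ must become a stop as well.
Changing only its manner to stop gives [t] — the voiceless alveolar stop.
At the second juncture, /x/ likewise becomes [k] adjacent to /ɟ/.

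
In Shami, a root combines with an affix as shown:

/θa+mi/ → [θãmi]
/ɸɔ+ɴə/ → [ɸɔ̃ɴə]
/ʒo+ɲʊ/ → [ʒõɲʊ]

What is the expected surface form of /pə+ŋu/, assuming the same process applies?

The data show regressive nasality assimilation (vowel nasalisation): /a/ → [ã] before /m/; /ɔ/ → [ɔ̃] before /ɴ/; /o/ → [õ] before /ɲ/ — a vowel is nasalised by an immediately following nasal consonant.
The vowel /ə/ is adjacent to the following nasal /ŋ/, so it acquires [+nasal] and surfaces as [ə̃].

[pə̃ŋu]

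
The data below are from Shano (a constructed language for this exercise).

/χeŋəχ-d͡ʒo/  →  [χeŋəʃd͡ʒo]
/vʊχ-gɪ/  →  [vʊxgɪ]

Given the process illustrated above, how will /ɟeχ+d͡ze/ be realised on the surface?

The data show regressive place assimilation: /χ/ → [ʃ] before /d͡ʒ/; /χ/ → [x] before /g/. In each pair only place changes, matching the following consonant, while manner and voice stay constant.
The rule targets /χ/ (voiceless uvular fricative), which sits before the trigger /d͡z/ (alveolar).
The voiceless alveolar fricative is [s], so /χ/ → [s].

[ɟesd͡ze]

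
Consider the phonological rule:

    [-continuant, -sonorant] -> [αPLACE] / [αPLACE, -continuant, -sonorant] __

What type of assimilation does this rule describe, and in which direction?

progressive place assimilation

The shared variable α links the value of the place features (abbreviated [PLACE]) on the target to the same value on the neighbouring segment, so place is the feature that assimilates.
Since the environment is written before the underscore, the trigger precedes the target; the direction is progressive.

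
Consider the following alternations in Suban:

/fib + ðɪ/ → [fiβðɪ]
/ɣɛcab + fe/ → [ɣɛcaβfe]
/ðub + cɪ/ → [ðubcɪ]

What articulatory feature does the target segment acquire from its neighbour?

Underlying /b/ is realised as [β] next to /ð/; /ð/ itself does not change.
The change stop → fricative matches the manner of the following /ð/, identifying this as manner assimilation.
The same holds elsewhere in the data: /b/ → [β] before /f/ (stop → fricative, matching a fricative) — only manner changes, and always toward the following segment.
No alternation appears in [ðubcɪ]: there the adjacent consonants already agree in manner (/b/ and /c/ are both stops), so this form is consistent with the same rule.

manner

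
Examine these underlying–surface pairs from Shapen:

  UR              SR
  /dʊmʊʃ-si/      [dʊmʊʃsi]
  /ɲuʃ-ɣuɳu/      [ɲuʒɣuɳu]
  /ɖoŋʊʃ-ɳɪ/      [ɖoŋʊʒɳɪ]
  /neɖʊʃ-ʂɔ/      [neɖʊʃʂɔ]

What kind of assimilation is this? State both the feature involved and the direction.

regressive voicing assimilation

Underlying /ʃ/ is realised as [ʒ] next to /ɣ/; /ɣ/ itself does not change.
/ʃ/ is voiceless while /ɣ/ is voiced; the output [ʒ] is voiced, matching the trigger — so the feature that spreads is voicing.
Place and manner are unchanged, so the assimilation is partial, not total.
Checking the remaining alternation: /ʃ/ → [ʒ] before /ɳ/ (voiceless → voiced, matching voiced) — only voicing changes, and always toward the following segment.
No alternation appears in [dʊmʊʃsi], [neɖʊʃʂɔ]: there the adjacent consonants already agree in voicing (/ʃ/ and /s/ are both voiceless; /ʃ/ and /ʂ/ are both voiceless), so these forms are consistent with the same rule.
Since the segment that changes precedes the conditioning segment, the assimilation is regressive.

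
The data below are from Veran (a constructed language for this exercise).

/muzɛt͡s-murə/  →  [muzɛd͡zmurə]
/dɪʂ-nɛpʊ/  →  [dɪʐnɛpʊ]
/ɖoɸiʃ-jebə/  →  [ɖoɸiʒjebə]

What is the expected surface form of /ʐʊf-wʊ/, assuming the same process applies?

[ʐʊvwʊ]

The data show regressive voicing assimilation: /t͡s/ → [d͡z] before /m/; /ʂ/ → [ʐ] before /n/; /ʃ/ → [ʒ] before /j/. In each pair only voicing changes, matching the following consonant, while place and manner stay constant.
The rule targets /f/ (voiceless labiodental fricative), which sits before the trigger /w/ (voiced).
A voiced labiodental fricative is [v], so the surface segment is [v].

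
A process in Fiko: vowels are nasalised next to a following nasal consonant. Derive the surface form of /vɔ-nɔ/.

[vɔ̃nɔ]

/ɔ/ sits next to the nasal /n/ and is therefore nasalised to [ɔ̃].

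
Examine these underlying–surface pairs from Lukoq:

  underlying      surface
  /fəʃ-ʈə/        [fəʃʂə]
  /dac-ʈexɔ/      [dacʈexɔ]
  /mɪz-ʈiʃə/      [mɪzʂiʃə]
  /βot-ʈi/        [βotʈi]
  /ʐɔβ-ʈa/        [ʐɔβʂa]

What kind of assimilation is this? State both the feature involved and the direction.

progressive manner assimilation

The segment that alternates is /ʈ/, which surfaces as [ʂ] when adjacent to /ʃ/.
/ʈ/ is a stop while /ʃ/ is a fricative; the output [ʂ] is a fricative, matching the trigger — so the feature that spreads is manner.
Place and voice are unchanged, so the assimilation is partial, not total.
The other alternating forms pattern the same way: /ʈ/ → [ʂ] after /z/ (stop → fricative, matching a fricative); /ʈ/ → [ʂ] after /β/ (stop → fricative, matching a fricative) — only manner changes, and always toward the preceding segment.
No alternation appears in [dacʈexɔ], [βotʈi]: there the adjacent consonants already agree in manner (/ʈ/ and /c/ are both stops; /ʈ/ and /t/ are both stops), so these forms are consistent with the same rule.
The trigger is the preceding segment, so the direction is progressive (perseverative).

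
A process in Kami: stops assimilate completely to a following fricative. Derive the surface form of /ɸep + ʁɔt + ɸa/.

[ɸeʁʁɔɸɸa]

/p/ is the segment targeted by the rule; it sits immediately before /ʁ/, so it assimilates completely and surfaces as [ʁ].
At the second juncture, /t/ likewise becomes [ɸ] adjacent to /ɸ/.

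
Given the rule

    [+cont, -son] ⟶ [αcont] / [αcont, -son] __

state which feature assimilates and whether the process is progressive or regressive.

The rule copies [cont] (continuancy) from the environment onto the target fricatives; since [±cont] encodes the stop/fricative manner contrast, the assimilating dimension is manner.
Since the environment is written before the underscore, the trigger precedes the target; the direction is progressive.

progressive manner assimilation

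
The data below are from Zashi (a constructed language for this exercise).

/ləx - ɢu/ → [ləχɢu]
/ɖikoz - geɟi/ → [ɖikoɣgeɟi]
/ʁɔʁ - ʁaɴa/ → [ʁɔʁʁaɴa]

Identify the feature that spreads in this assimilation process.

place

Comparing underlying and surface forms, /x/ → [χ] is the alternation; the neighbouring /ɢ/ is constant.
The change velar → uvular matches the place of the following /ɢ/, identifying this as place assimilation.
Checking the remaining alternation: /z/ → [ɣ] before /g/ (alveolar → velar, matching velar) — only place changes, and always toward the following segment.
Nothing changes in [ʁɔʁʁaɴa]: there the adjacent consonants already agree in place (/ʁ/ and /ʁ/ are both uvular), so this form is consistent with the same rule.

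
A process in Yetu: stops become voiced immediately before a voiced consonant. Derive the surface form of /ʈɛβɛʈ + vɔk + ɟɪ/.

/ʈ/ is a voiceless retroflex stop. The following trigger /v/ is voiced, so /ʈ/ must become voiced as well.
A voiced retroflex stop is [ɖ], so the surface segment is [ɖ].
The same rule applies at the second boundary: /k/ → [g] next to /ɟ/.

[ʈɛβɛɖvɔgɟɪ]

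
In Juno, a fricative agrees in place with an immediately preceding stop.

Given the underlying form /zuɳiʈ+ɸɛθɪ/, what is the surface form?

The rule targets /ɸ/ (voiceless bilabial fricative), which sits after the trigger /ʈ/ (retroflex).
The voiceless retroflex fricative is [ʂ], so /ɸ/ → [ʂ].

[zuɳiʈʂɛθɪ]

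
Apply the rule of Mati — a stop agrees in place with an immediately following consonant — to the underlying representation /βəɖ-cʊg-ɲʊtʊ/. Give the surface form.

[βəɟcʊɟɲʊtʊ]

The rule targets /ɖ/ (voiced retroflex stop), which sits before the trigger /c/ (palatal).
A voiced palatal stop is [ɟ], so the surface segment is [ɟ].
At the second juncture, /g/ likewise becomes [ɟ] adjacent to /ɲ/.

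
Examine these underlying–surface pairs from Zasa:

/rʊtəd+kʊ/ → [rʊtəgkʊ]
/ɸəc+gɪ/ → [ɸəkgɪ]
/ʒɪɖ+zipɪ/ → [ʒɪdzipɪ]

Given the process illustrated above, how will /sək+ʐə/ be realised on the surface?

[səʈʐə]

The data show regressive place assimilation: /d/ → [g] before /k/; /c/ → [k] before /g/; /ɖ/ → [d] before /z/. In each pair only place changes, matching the following consonant, while manner and voice stay constant.
The rule targets /k/ (voiceless velar stop), which sits before the trigger /ʐ/ (retroflex).
The voiceless retroflex stop is [ʈ], so /k/ → [ʈ].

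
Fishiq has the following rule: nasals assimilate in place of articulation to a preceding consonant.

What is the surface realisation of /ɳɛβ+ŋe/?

[ɳɛβme]

/ŋ/ is a voiced velar nasal. The preceding trigger /β/ is bilabial, so /ŋ/ must become bilabial as well.
The voiced bilabial nasal is [m], so /ŋ/ → [m].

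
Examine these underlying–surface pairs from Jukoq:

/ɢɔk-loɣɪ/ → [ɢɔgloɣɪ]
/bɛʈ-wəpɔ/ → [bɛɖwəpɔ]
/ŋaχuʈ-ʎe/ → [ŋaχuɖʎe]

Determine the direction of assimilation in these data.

The segment that alternates is /k/, which surfaces as [g] when adjacent to /l/.
/k/ is voiceless while /l/ is voiced; the output [g] is voiced, matching the trigger — so the feature that spreads is voicing.
Checking the remaining alternations: /ʈ/ → [ɖ] before /w/ (voiceless → voiced, matching voiced); /ʈ/ → [ɖ] before /ʎ/ (voiceless → voiced, matching voiced) — only voicing changes, and always toward the following segment.
The trigger is the following segment, so the direction is regressive (anticipatory).

regressive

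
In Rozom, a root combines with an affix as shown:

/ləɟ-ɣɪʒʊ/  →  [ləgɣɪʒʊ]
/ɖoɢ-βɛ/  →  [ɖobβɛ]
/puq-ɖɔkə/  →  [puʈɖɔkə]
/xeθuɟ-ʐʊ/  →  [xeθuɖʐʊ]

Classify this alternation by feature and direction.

Underlying /ɟ/ is realised as [g] next to /ɣ/; /ɣ/ itself does not change.
The change palatal → velar matches the place of the following /ɣ/, identifying this as place assimilation.
Manner and voice are unchanged, so the assimilation is partial, not total.
Checking the remaining alternations: /ɢ/ → [b] before /β/ (uvular → bilabial, matching bilabial); /q/ → [ʈ] before /ɖ/ (uvular → retroflex, matching retroflex); /ɟ/ → [ɖ] before /ʐ/ (palatal → retroflex, matching retroflex) — only place changes, and always toward the following segment.
Since the segment that changes precedes the conditioning segment, the assimilation is regressive.

regressive place assimilation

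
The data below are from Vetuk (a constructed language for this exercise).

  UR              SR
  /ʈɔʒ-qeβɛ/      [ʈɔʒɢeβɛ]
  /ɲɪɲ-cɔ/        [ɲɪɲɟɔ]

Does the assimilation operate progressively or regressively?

progressive

Underlying /q/ is realised as [ɢ] next to /ʒ/; /ʒ/ itself does not change.
The change voiceless → voiced matches the voicing of the preceding /ʒ/, identifying this as voicing assimilation.
Checking the remaining alternation: /c/ → [ɟ] after /ɲ/ (voiceless → voiced, matching voiced) — only voicing changes, and always toward the preceding segment.
Since the segment that changes follows the conditioning segment, the assimilation is progressive.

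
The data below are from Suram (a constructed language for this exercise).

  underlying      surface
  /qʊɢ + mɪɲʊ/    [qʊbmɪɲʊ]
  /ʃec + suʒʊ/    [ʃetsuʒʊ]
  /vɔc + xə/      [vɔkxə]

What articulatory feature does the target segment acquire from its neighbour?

place

The segment that alternates is /ɢ/, which surfaces as [b] when adjacent to /m/.
/ɢ/ is uvular while /m/ is bilabial; the output [b] is bilabial, matching the trigger — so the feature that spreads is place.
The other alternating forms pattern the same way: /c/ → [t] before /s/ (palatal → alveolar, matching alveolar); /c/ → [k] before /x/ (palatal → velar, matching velar) — only place changes, and always toward the following segment.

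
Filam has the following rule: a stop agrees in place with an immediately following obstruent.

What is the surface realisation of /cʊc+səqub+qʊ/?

The rule targets /c/ (voiceless palatal stop), which sits before the trigger /s/ (alveolar).
Changing only its place to alveolar gives [t] — the voiceless alveolar stop.
At the second juncture, /b/ likewise becomes [ɢ] adjacent to /q/.

[cʊtsəquɢqʊ]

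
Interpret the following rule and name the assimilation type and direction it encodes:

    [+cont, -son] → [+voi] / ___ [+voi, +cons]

regressive voicing assimilation

The structural change is [+voi], and the conditioning segment [+voi, +cons] (a voiced consonant) is itself voiced, so the target comes to share the voicing of its neighbour — voicing assimilation.
Since the environment is written after the underscore, the trigger follows the target; the direction is regressive.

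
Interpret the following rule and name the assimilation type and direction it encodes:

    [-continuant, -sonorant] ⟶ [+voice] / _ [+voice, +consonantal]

regressive voicing assimilation

The target ([-continuant, -sonorant], stops) acquires [+voice] next to a voiced consonant ([+voice, +consonantal]) — it takes on the voicing of its neighbour, so the feature that spreads is voicing.
The conditioning segment sits to the right of the focus bar, meaning the trigger follows the segment that changes — regressive assimilation.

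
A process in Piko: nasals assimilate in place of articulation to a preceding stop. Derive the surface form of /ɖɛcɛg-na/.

The rule targets /n/ (voiced alveolar nasal), which sits after the trigger /g/ (velar).
A voiced velar nasal is [ŋ], so the surface segment is [ŋ].

[ɖɛcɛgŋa]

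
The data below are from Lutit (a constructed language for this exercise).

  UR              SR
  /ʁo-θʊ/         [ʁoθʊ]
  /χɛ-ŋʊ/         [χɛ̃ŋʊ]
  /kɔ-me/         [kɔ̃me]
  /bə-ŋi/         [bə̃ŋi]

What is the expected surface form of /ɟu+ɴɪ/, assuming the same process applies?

[ɟũɴɪ]

The data show regressive nasality assimilation (vowel nasalisation): /ɛ/ → [ɛ̃] before /ŋ/; /ɔ/ → [ɔ̃] before /m/; /ə/ → [ə̃] before /ŋ/ — a vowel is nasalised by an immediately following nasal consonant.
No change occurs in [ʁoθʊ] because the vowel at the boundary is adjacent to an oral consonant, not a nasal (/o/ next to /θ/).
The vowel /u/ is adjacent to the following nasal /ɴ/, so it acquires [+nasal] and surfaces as [ũ].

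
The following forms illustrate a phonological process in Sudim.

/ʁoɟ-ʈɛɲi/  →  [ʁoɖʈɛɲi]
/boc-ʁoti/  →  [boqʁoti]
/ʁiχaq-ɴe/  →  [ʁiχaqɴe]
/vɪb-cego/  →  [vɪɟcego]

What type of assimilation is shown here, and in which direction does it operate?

Underlying /ɟ/ is realised as [ɖ] next to /ʈ/; /ʈ/ itself does not change.
/ɟ/ is palatal while /ʈ/ is retroflex; the output [ɖ] is retroflex, matching the trigger — so the feature that spreads is place.
Manner and voice are unchanged, so the assimilation is partial, not total.
The same holds elsewhere in the data: /c/ → [q] before /ʁ/ (palatal → uvular, matching uvular); /b/ → [ɟ] before /c/ (bilabial → palatal, matching palatal) — only place changes, and always toward the following segment.
Nothing changes in [ʁiχaqɴe]: there the adjacent consonants already agree in place (/q/ and /ɴ/ are both uvular), so this form is consistent with the same rule.
Since the segment that changes precedes the conditioning segment, the assimilation is regressive.

regressive place assimilation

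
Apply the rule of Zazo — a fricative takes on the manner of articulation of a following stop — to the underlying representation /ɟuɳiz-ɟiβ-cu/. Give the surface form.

[ɟuɳidɟibcu]

/z/ is a voiced alveolar fricative. The following trigger /ɟ/ is a stop, so /z/ must become a stop as well.
Changing only its manner to stop gives [d] — the voiced alveolar stop.
At the second juncture, /β/ likewise becomes [b] adjacent to /c/.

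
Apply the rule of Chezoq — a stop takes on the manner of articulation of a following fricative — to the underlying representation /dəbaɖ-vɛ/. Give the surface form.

The rule targets /ɖ/ (voiced retroflex stop), which sits before the trigger /v/ (fricative).
The voiced retroflex fricative is [ʐ], so /ɖ/ → [ʐ].

[dəbaʐvɛ]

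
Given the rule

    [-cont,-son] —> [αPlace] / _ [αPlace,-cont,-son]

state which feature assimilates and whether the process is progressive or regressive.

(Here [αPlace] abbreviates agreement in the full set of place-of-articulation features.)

The shared variable α links the value of the place features (abbreviated [Place]) on the target to the same value on the neighbouring segment, so place is the feature that assimilates.
Since the environment is written after the underscore, the trigger follows the target; the direction is regressive.

regressive place assimilation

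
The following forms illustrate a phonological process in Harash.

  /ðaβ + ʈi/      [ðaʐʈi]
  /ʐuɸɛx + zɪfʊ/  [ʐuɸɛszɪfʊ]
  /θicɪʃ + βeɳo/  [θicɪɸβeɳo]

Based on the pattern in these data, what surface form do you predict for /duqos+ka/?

The data show regressive place assimilation: /β/ → [ʐ] before /ʈ/; /x/ → [s] before /z/; /ʃ/ → [ɸ] before /β/. In each pair only place changes, matching the following consonant, while manner and voice stay constant.
The rule targets /s/ (voiceless alveolar fricative), which sits before the trigger /k/ (velar).
Changing only its place to velar gives [x] — the voiceless velar fricative.

[duqoxka]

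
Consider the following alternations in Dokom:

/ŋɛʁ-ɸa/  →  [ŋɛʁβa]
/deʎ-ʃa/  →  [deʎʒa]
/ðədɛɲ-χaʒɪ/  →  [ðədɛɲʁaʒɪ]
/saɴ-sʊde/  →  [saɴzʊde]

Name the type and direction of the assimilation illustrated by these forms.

progressive voicing assimilation

The segment that alternates is /ɸ/, which surfaces as [β] when adjacent to /ʁ/.
The change voiceless → voiced matches the voicing of the preceding /ʁ/, identifying this as voicing assimilation.
Place and manner are unchanged, so the assimilation is partial, not total.
The same holds elsewhere in the data: /ʃ/ → [ʒ] after /ʎ/ (voiceless → voiced, matching voiced); /χ/ → [ʁ] after /ɲ/ (voiceless → voiced, matching voiced); /s/ → [z] after /ɴ/ (voiceless → voiced, matching voiced) — only voicing changes, and always toward the preceding segment.
The trigger is the preceding segment, so the direction is progressive (perseverative).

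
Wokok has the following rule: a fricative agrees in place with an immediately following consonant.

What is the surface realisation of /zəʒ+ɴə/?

[zəʁɴə]

/ʒ/ is a voiced postalveolar fricative. The following trigger /ɴ/ is uvular, so /ʒ/ must become uvular as well.
Changing only its place to uvular gives [ʁ] — the voiced uvular fricative.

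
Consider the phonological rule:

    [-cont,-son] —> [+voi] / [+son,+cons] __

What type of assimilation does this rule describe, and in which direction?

The structural change is [+voi], and the conditioning segment [+son,+cons] (a sonorant consonant) is itself voiced, so the target comes to share the voicing of its neighbour — voicing assimilation.
Since the environment is written before the underscore, the trigger precedes the target; the direction is progressive.

progressive voicing assimilation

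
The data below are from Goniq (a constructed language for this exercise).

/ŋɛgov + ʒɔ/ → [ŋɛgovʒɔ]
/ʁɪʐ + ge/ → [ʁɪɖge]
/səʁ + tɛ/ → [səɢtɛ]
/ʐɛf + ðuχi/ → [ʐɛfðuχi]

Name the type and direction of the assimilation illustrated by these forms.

The segment that alternates is /ʐ/, which surfaces as [ɖ] when adjacent to /g/.
The change fricative → stop matches the manner of the following /g/, identifying this as manner assimilation.
Place and voice are unchanged, so the assimilation is partial, not total.
Checking the remaining alternation: /ʁ/ → [ɢ] before /t/ (fricative → stop, matching a stop) — only manner changes, and always toward the following segment.
No alternation appears in [ŋɛgovʒɔ], [ʐɛfðuχi]: there the adjacent consonants already agree in manner (/v/ and /ʒ/ are both fricatives; /f/ and /ð/ are both fricatives), so these forms are consistent with the same rule.
Since the segment that changes precedes the conditioning segment, the assimilation is regressive.

regressive manner assimilation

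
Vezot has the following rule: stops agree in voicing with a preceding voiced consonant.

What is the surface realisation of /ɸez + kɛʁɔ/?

[ɸezgɛʁɔ]

/k/ is a voiceless velar stop. The preceding trigger /z/ is voiced, so /k/ must become voiced as well.
The voiced velar stop is [g], so /k/ → [g].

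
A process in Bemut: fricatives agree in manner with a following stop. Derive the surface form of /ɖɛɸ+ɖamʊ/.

/ɸ/ is a voiceless bilabial fricative. The following trigger /ɖ/ is a stop, so /ɸ/ must become a stop as well.
A voiceless bilabial stop is [p], so the surface segment is [p].

[ɖɛpɖamʊ]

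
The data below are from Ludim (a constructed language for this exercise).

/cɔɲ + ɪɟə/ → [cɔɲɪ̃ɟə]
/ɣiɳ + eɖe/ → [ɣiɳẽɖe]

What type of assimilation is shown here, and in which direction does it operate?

progressive nasality assimilation (vowel nasalisation)

The vowel /ɪ/ surfaces as nasalised [ɪ̃] next to the preceding nasal /ɲ/ — it has acquired the [+nasal] feature of its neighbour.
The other form shows the same pattern: /e/ → [ẽ] after /ɳ/ — each time a vowel is nasalised next to a preceding nasal.
Because the conditioning nasal is to the left of the vowel that changes, the process is progressive (perseverative).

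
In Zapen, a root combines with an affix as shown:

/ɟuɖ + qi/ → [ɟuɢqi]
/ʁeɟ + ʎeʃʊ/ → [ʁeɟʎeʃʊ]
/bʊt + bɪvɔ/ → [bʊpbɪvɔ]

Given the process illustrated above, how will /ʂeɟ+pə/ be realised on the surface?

The data show regressive place assimilation: /ɖ/ → [ɢ] before /q/; /t/ → [p] before /b/. In each pair only place changes, matching the following consonant, while manner and voice stay constant.
Nothing changes in [ʁeɟʎeʃʊ]: there the adjacent consonants already agree in place (/ɟ/ and /ʎ/ are both palatal), so this form is consistent with the same rule.
/ɟ/ is a voiced palatal stop. The following trigger /p/ is bilabial, so /ɟ/ must become bilabial as well.
Changing only its place to bilabial gives [b] — the voiced bilabial stop.

[ʂebpə]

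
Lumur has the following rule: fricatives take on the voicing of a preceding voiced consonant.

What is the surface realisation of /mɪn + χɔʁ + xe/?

[mɪnʁɔʁɣe]

/χ/ is a voiceless uvular fricative. The preceding trigger /n/ is voiced, so /χ/ must become voiced as well.
The voiced uvular fricative is [ʁ], so /χ/ → [ʁ].
At the second juncture, /x/ likewise becomes [ɣ] adjacent to /ʁ/.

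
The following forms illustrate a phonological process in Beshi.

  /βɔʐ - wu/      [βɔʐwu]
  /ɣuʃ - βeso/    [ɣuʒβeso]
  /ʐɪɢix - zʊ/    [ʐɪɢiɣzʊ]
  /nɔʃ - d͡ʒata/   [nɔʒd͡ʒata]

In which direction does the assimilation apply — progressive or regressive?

regressive

Underlying /ʃ/ is realised as [ʒ] next to /β/; /β/ itself does not change.
The change voiceless → voiced matches the voicing of the following /β/, identifying this as voicing assimilation.
Checking the remaining alternations: /x/ → [ɣ] before /z/ (voiceless → voiced, matching voiced); /ʃ/ → [ʒ] before /d͡ʒ/ (voiceless → voiced, matching voiced) — only voicing changes, and always toward the following segment.
Nothing changes in [βɔʐwu]: there the adjacent consonants already agree in voicing (/ʐ/ and /w/ are both voiced), so this form is consistent with the same rule.
The trigger is the following segment, so the direction is regressive (anticipatory).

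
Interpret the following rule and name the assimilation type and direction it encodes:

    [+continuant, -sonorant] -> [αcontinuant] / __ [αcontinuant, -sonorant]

The rule copies [continuant] (continuancy) from the environment onto the target fricatives; since [±continuant] encodes the stop/fricative manner contrast, the assimilating dimension is manner.
Since the environment is written after the underscore, the trigger follows the target; the direction is regressive.

regressive manner assimilation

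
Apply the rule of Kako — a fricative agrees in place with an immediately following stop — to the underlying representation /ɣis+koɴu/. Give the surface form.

[ɣixkoɴu]

The rule targets /s/ (voiceless alveolar fricative), which sits before the trigger /k/ (velar).
A voiceless velar fricative is [x], so the surface segment is [x].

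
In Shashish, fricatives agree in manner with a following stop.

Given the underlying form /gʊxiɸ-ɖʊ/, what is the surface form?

The rule targets /ɸ/ (voiceless bilabial fricative), which sits before the trigger /ɖ/ (stop).
The voiceless bilabial stop is [p], so /ɸ/ → [p].

[gʊxipɖʊ]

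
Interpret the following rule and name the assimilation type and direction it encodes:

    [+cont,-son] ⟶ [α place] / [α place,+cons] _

progressive place assimilation

The rule copies the place features (abbreviated [place]) from the environment onto the target, so the assimilating feature is place.
The conditioning segment sits to the left of the focus bar, meaning the trigger precedes the segment that changes — progressive assimilation.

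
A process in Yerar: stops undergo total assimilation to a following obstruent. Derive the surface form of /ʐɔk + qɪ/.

/k/ is the segment targeted by the rule; it sits immediately before /q/, so it assimilates completely and surfaces as [q].

[ʐɔqqɪ]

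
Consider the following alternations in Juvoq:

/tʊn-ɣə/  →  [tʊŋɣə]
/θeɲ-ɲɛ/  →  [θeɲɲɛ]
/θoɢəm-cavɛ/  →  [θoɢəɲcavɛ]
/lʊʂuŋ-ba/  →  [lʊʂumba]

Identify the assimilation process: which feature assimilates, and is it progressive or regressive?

regressive place assimilation

The segment that alternates is /n/, which surfaces as [ŋ] when adjacent to /ɣ/.
/n/ is alveolar while /ɣ/ is velar; the output [ŋ] is velar, matching the trigger — so the feature that spreads is place.
Manner and voice are unchanged, so the assimilation is partial, not total.
Checking the remaining alternations: /m/ → [ɲ] before /c/ (bilabial → palatal, matching palatal); /ŋ/ → [m] before /b/ (velar → bilabial, matching bilabial) — only place changes, and always toward the following segment.
Nothing changes in [θeɲɲɛ]: there the adjacent consonants already agree in place (/ɲ/ and /ɲ/ are both palatal), so this form is consistent with the same rule.
Since the segment that changes precedes the conditioning segment, the assimilation is regressive.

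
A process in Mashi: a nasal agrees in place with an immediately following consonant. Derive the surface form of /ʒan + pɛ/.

The rule targets /n/ (voiced alveolar nasal), which sits before the trigger /p/ (bilabial).
A voiced bilabial nasal is [m], so the surface segment is [m].

[ʒampɛ]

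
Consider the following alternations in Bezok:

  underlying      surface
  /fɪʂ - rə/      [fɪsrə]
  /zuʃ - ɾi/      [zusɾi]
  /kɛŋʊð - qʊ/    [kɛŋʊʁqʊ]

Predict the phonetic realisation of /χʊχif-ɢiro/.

The data show regressive place assimilation: /ʂ/ → [s] before /r/; /ʃ/ → [s] before /ɾ/; /ð/ → [ʁ] before /q/. In each pair only place changes, matching the following consonant, while manner and voice stay constant.
The rule targets /f/ (voiceless labiodental fricative), which sits before the trigger /ɢ/ (uvular).
A voiceless uvular fricative is [χ], so the surface segment is [χ].

[χʊχiχɢiro]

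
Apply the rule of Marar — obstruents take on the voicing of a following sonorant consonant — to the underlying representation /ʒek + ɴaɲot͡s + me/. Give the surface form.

/k/ is a voiceless velar stop. The following trigger /ɴ/ is voiced, so /k/ must become voiced as well.
The voiced velar stop is [g], so /k/ → [g].
At the second juncture, /t͡s/ likewise becomes [d͡z] adjacent to /m/.

[ʒegɴaɲod͡zme]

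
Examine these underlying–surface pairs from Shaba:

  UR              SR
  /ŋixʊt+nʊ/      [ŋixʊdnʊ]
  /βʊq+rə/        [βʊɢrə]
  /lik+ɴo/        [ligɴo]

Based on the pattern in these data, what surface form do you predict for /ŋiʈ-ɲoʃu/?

The data show regressive voicing assimilation: /t/ → [d] before /n/; /q/ → [ɢ] before /r/; /k/ → [g] before /ɴ/. In each pair only voicing changes, matching the following consonant, while place and manner stay constant.
The rule targets /ʈ/ (voiceless retroflex stop), which sits before the trigger /ɲ/ (voiced).
The voiced retroflex stop is [ɖ], so /ʈ/ → [ɖ].

[ŋiɖɲoʃu]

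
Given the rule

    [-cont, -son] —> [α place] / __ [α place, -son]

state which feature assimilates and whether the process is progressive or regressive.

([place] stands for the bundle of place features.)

regressive place assimilation

The rule copies the place features (abbreviated [place]) from the environment onto the target, so the assimilating feature is place.
Since the environment is written after the underscore, the trigger follows the target; the direction is regressive.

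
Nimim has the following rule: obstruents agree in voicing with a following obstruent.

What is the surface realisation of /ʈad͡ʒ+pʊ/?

[ʈat͡ʃpʊ]

/d͡ʒ/ is a voiced postalveolar affricate. The following trigger /p/ is voiceless, so /d͡ʒ/ must become voiceless as well.
A voiceless postalveolar affricate is [t͡ʃ], so the surface segment is [t͡ʃ].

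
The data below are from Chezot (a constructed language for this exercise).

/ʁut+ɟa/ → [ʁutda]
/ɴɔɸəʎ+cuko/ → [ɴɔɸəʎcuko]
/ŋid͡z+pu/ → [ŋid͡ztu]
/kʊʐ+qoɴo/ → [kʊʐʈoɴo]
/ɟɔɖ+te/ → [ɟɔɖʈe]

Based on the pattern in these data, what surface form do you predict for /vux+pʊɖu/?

The data show progressive place assimilation: /ɟ/ → [d] after /t/; /p/ → [t] after /d͡z/; /q/ → [ʈ] after /ʐ/; /t/ → [ʈ] after /ɖ/. In each pair only place changes, matching the preceding consonant, while manner and voice stay constant.
No alternation appears in [ɴɔɸəʎcuko]: there the adjacent consonants already agree in place (/c/ and /ʎ/ are both palatal), so this form is consistent with the same rule.
The rule targets /p/ (voiceless bilabial stop), which sits after the trigger /x/ (velar).
A voiceless velar stop is [k], so the surface segment is [k].

[vuxkʊɖu]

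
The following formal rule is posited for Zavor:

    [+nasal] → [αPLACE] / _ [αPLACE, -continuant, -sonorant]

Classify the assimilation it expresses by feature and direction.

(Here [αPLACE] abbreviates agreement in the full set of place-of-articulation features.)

The shared variable α links the value of the place features (abbreviated [PLACE]) on the target to the same value on the neighbouring segment, so place is the feature that assimilates.
The conditioning segment sits to the right of the focus bar, meaning the trigger follows the segment that changes — regressive assimilation.

regressive place assimilation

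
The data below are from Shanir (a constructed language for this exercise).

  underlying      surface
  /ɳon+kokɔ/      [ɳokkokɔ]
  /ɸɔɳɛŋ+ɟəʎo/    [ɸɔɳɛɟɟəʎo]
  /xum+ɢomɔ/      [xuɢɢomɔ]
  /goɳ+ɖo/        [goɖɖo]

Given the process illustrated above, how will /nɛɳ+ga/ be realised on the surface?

[nɛgga]

The data show regressive total assimilation (/n/ → [k] before /k/; /ŋ/ → [ɟ] before /ɟ/; /m/ → [ɢ] before /ɢ/; /ɳ/ → [ɖ] before /ɖ/): in every case the target segment becomes identical to its following neighbour, copying more than a single feature.
/ɳ/ is the segment targeted by the rule; it sits immediately before /g/, so it assimilates completely and surfaces as [g].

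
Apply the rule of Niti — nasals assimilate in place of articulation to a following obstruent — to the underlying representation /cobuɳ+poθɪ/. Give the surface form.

[cobumpoθɪ]

/ɳ/ is a voiced retroflex nasal. The following trigger /p/ is bilabial, so /ɳ/ must become bilabial as well.
The voiced bilabial nasal is [m], so /ɳ/ → [m].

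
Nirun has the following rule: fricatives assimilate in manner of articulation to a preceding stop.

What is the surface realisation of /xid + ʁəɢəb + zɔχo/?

[xidɢəɢəbdɔχo]

/ʁ/ is a voiced uvular fricative. The preceding trigger /d/ is a stop, so /ʁ/ must become a stop as well.
Changing only its manner to stop gives [ɢ] — the voiced uvular stop.
At the second juncture, /z/ likewise becomes [d] adjacent to /b/.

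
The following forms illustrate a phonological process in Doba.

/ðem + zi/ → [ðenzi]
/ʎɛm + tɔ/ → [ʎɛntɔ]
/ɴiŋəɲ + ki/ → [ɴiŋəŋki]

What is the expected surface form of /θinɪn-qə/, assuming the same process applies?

[θinɪɴqə]

The data show regressive place assimilation: /m/ → [n] before /z/; /m/ → [n] before /t/; /ɲ/ → [ŋ] before /k/. In each pair only place changes, matching the following consonant, while manner and voice stay constant.
/n/ is a voiced alveolar nasal. The following trigger /q/ is uvular, so /n/ must become uvular as well.
A voiced uvular nasal is [ɴ], so the surface segment is [ɴ].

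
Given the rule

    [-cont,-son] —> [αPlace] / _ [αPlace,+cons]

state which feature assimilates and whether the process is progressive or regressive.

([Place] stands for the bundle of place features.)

regressive place assimilation

The shared variable α links the value of the place features (abbreviated [Place]) on the target to the same value on the neighbouring segment, so place is the feature that assimilates.
The conditioning segment sits to the right of the focus bar, meaning the trigger follows the segment that changes — regressive assimilation.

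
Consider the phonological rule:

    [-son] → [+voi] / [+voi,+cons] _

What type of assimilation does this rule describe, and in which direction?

progressive voicing assimilation

The target ([-son], obstruents) acquires [+voi] next to a voiced consonant ([+voi,+cons]) — it takes on the voicing of its neighbour, so the feature that spreads is voicing.
The conditioning segment sits to the left of the focus bar, meaning the trigger precedes the segment that changes — progressive assimilation.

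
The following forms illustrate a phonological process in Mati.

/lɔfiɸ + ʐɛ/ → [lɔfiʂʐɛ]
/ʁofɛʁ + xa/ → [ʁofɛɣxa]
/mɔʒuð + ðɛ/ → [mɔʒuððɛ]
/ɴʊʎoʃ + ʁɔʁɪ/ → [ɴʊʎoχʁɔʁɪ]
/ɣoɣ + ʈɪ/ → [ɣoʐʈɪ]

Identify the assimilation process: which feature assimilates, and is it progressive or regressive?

Comparing underlying and surface forms, /ɸ/ → [ʂ] is the alternation; the neighbouring /ʐ/ is constant.
/ɸ/ is bilabial while /ʐ/ is retroflex; the output [ʂ] is retroflex, matching the trigger — so the feature that spreads is place.
Manner and voice are unchanged, so the assimilation is partial, not total.
The other alternating forms pattern the same way: /ʁ/ → [ɣ] before /x/ (uvular → velar, matching velar); /ʃ/ → [χ] before /ʁ/ (postalveolar → uvular, matching uvular); /ɣ/ → [ʐ] before /ʈ/ (velar → retroflex, matching retroflex) — only place changes, and always toward the following segment.
Nothing changes in [mɔʒuððɛ]: there the adjacent consonants already agree in place (/ð/ and /ð/ are both dental), so this form is consistent with the same rule.
The trigger is the following segment, so the direction is regressive (anticipatory).

regressive place assimilation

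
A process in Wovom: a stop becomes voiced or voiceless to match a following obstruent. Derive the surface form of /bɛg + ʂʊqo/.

/g/ is a voiced velar stop. The following trigger /ʂ/ is voiceless, so /g/ must become voiceless as well.
A voiceless velar stop is [k], so the surface segment is [k].

[bɛkʂʊqo]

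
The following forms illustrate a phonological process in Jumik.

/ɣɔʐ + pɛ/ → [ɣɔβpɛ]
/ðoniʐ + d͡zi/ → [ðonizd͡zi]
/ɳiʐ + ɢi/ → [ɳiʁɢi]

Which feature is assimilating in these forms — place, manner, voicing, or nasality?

Underlying /ʐ/ is realised as [β] next to /p/; /p/ itself does not change.
The change retroflex → bilabial matches the place of the following /p/, identifying this as place assimilation.
Checking the remaining alternations: /ʐ/ → [z] before /d͡z/ (retroflex → alveolar, matching alveolar); /ʐ/ → [ʁ] before /ɢ/ (retroflex → uvular, matching uvular) — only place changes, and always toward the following segment.

place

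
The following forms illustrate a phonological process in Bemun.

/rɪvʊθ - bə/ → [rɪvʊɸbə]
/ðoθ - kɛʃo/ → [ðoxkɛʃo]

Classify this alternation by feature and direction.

regressive place assimilation

Underlying /θ/ is realised as [ɸ] next to /b/; /b/ itself does not change.
The change dental → bilabial matches the place of the following /b/, identifying this as place assimilation.
Manner and voice are unchanged, so the assimilation is partial, not total.
Checking the remaining alternation: /θ/ → [x] before /k/ (dental → velar, matching velar) — only place changes, and always toward the following segment.
Since the segment that changes precedes the conditioning segment, the assimilation is regressive.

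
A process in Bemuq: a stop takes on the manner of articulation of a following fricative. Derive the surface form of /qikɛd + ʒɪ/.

The rule targets /d/ (voiced alveolar stop), which sits before the trigger /ʒ/ (fricative).
A voiced alveolar fricative is [z], so the surface segment is [z].

[qikɛzʒɪ]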